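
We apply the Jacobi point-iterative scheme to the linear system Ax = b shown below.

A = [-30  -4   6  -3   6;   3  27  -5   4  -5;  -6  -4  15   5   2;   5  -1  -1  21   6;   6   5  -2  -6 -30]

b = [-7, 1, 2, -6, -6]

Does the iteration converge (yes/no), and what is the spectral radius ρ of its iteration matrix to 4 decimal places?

A = D + L + U where D = diag(-30, 27, 15, 21, -30).
Jacobi: T = -D⁻¹(L+U), T[0,2] = -(6)/(-30) = +0.2000; T[0,0] = 0.
  T[0,:] = [+0.0000  -0.1333  +0.2000  -0.1000  +0.2000]
  T[1,:] = [-0.1111  +0.0000  +0.1852  -0.1481  +0.1852]
  T[2,:] = [+0.4000  +0.2667  +0.0000  -0.3333  -0.1333]
  T[3,:] = [-0.2381  +0.0476  +0.0476  +0.0000  -0.2857]
  T[4,:] = [+0.2000  +0.1667  -0.0667  -0.2000  +0.0000]
|λ(T)| sorted: 0.5511, 0.4653, 0.1367, 0.1242, 0.0983.
ρ = 0.5511; 0.5511 < 1 ⇒ converges.

yes, ρ = 0.5511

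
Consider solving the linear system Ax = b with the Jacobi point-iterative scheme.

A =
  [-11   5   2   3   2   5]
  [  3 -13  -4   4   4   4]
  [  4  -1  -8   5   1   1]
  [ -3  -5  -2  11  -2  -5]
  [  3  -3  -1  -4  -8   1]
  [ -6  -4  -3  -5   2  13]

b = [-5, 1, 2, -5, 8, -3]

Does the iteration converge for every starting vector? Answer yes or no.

Split A = D + L + U, D = diag(-11, -13, -8, 11, -8, 13).
T_J = -D⁻¹(L+U): T[0,4] = -(2)/(-11) = +0.1818; T[0,0] = 0.
  T[0,:] = [+0.0000  +0.4545  +0.1818  +0.2727  +0.1818  +0.4545]
  T[1,:] = [+0.2308  +0.0000  -0.3077  +0.3077  +0.3077  +0.3077]
  T[2,:] = [+0.5000  -0.1250  +0.0000  +0.6250  +0.1250  +0.1250]
  T[3,:] = [+0.2727  +0.4545  +0.1818  +0.0000  +0.1818  +0.4545]
  T[4,:] = [+0.3750  -0.3750  -0.1250  -0.5000  +0.0000  +0.1250]
  T[5,:] = [+0.4615  +0.3077  +0.2308  +0.3846  -0.1538  +0.0000]
moduli |λ_i(T)| = 1.1238, 0.7313, 0.3284, 0.3284, 0.2727, 0.1961.
ρ = 1.1238; 1.1238 > 1, so it fails to converge.

no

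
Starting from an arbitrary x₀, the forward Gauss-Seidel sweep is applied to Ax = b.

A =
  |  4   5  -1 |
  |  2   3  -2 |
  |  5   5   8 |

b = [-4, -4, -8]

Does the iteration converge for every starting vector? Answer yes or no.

yes

Split A = D + L + U, D = diag(4, 3, 8).
GS T = -(D+L)⁻¹U: row 0 first, T[0,1] = -(5)/(4) = -1.2500; later rows by forward substitution.
  T[0,:] = [+0.0000, -1.2500, +0.2500]
  T[1,:] = [+0.0000, +0.8333, +0.5000]
  T[2,:] = [+0.0000, +0.2604, -0.4688]
eigenvalue magnitudes: 0.9266, 0.5621, 0.0000.
ρ(T) = max|λ| = 0.9266; 0.9266 < 1, so it converges for any x₀.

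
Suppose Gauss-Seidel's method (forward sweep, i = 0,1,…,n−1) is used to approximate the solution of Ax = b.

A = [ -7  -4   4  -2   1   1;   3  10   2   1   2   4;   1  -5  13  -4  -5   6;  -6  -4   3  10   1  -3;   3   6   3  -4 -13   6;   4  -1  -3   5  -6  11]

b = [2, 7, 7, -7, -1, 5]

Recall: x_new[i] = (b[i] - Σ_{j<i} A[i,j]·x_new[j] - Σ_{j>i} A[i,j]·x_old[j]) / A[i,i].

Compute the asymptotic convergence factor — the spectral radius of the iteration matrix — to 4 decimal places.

Diagonal D = diag(-7, 10, 13, 10, -13, 11); L, U strict lower/upper.
GS T = -(D+L)⁻¹U: row 0 first, T[0,5] = -(1)/(-7) = +0.1429; later rows by forward substitution.
  T[0,:] = [+0.0000 -0.5714 +0.5714 -0.2857 +0.1429 +0.1429]
  T[1,:] = [+0.0000 +0.1714 -0.3714 -0.0143 -0.2429 -0.4429]
  T[2,:] = [+0.0000 +0.1099 -0.1868 +0.3242 +0.2802 -0.6429]
  T[3,:] = [+0.0000 -0.3073 +0.2503 -0.2744 -0.1955 +0.4014]
  T[4,:] = [+0.0000 +0.0672 -0.1597 +0.0867 +0.0457 +0.0182]
  T[5,:] = [+0.0000 +0.4296 -0.4934 +0.3630 +0.1162 -0.4400]
moduli |λ_i(T)| = 0.8277, 0.3125, 0.2700, 0.2700, 0.0313, 0.0000.
ρ = 0.8277; 0.8277 < 1: convergent.

0.8277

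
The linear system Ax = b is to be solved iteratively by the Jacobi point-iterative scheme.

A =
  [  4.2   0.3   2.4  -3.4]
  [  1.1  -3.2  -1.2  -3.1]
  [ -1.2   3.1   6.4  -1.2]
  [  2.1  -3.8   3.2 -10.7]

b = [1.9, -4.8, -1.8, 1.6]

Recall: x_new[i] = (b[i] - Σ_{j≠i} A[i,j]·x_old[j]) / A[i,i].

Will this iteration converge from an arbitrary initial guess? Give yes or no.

Let D = diag(4.2, -3.2, 6.4, -10.7); L, U the strict triangles.
T_J = -D⁻¹(L+U): T[3,2] = -(3.2)/(-10.7) = +0.2991; T[3,3] = 0.
  T[0,:] = [+0.0000  -0.0714  -0.5714  +0.8095]
  T[1,:] = [+0.3438  +0.0000  -0.3750  -0.9688]
  T[2,:] = [+0.1875  -0.4844  +0.0000  +0.1875]
  T[3,:] = [+0.1963  -0.3551  +0.2991  +0.0000]
|roots of det(T-λI)|: 0.8844, 0.5773, 0.5773, 0.1540.
spectral radius ρ = 0.8844; 0.8844 < 1: convergent.

yes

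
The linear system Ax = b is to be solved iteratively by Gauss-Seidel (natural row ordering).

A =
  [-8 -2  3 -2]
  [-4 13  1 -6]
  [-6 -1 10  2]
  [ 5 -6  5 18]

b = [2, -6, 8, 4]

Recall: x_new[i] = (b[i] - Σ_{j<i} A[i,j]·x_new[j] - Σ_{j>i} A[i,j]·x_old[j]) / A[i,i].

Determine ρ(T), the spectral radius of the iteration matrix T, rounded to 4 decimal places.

0.5341

Diagonal D = diag(-8, 13, 10, 18); L, U strict lower/upper.
T_GS = -(D+L)⁻¹U: row 0 first, T[0,2] = -(3)/(-8) = +0.3750; later rows by forward substitution.
  T[0,:] = [+0.0000 -0.2500 +0.3750 -0.2500]
  T[1,:] = [+0.0000 -0.0769 +0.0385 +0.3846]
  T[2,:] = [+0.0000 -0.1577 +0.2288 -0.3115]
  T[3,:] = [+0.0000 +0.0876 -0.1549 +0.2842]
|λ(T)| sorted: 0.5341, 0.0690, 0.0290, 0.0000.
spectral radius ρ = 0.5341; 0.5341 < 1: convergent.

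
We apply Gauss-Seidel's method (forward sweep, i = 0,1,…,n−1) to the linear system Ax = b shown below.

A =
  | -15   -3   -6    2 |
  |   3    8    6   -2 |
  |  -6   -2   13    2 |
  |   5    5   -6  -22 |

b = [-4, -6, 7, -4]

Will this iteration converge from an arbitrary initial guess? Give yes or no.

yes

Diagonal D = diag(-15, 8, 13, -22); L, U strict lower/upper.
Gauss-Seidel: T = -(D+L)⁻¹U, row 0 first, T[0,2] = -(-6)/(-15) = -0.4000; later rows by forward substitution.
  T[0,:] = [+0.0000, -0.2000, -0.4000, +0.1333]
  T[1,:] = [+0.0000, +0.0750, -0.6000, +0.2000]
  T[2,:] = [+0.0000, -0.0808, -0.2769, -0.0615]
  T[3,:] = [+0.0000, -0.0064, -0.1517, +0.0925]
moduli |λ_i(T)| = 0.3900, 0.2193, 0.0613, 0.0000.
spectral radius ρ = 0.3900; 0.3900 < 1: convergent.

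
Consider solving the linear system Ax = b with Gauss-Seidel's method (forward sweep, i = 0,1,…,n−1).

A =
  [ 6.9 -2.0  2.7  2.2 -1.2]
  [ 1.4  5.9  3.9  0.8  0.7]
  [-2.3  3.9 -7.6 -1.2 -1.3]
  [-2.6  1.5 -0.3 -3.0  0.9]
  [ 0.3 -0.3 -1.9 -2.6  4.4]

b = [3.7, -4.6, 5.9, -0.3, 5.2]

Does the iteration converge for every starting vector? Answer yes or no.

Write A = D+L+U with D = diag(6.9, 5.9, -7.6, -3, 4.4).
T_GS = -(D+L)⁻¹U: row 0 first, T[0,3] = -(2.2)/(6.9) = -0.3188; later rows by forward substitution.
  T[0,:] = [+0.0000 +0.2899 -0.3913 -0.3188 +0.1739]
  T[1,:] = [+0.0000 -0.0688 -0.5682 -0.0599 -0.1599]
  T[2,:] = [+0.0000 -0.1230 -0.1731 -0.0922 -0.3057]
  T[3,:] = [+0.0000 -0.2733 +0.0724 +0.2556 +0.0999]
  T[4,:] = [+0.0000 -0.2391 -0.0441 +0.1289 -0.0958]
|eigenvalues of T|: 0.5785, 0.3120, 0.3120, 0.0110, 0.0000.
ρ(T) = max|λ| = 0.5785; 0.5785 < 1, so it converges for any x₀.

yes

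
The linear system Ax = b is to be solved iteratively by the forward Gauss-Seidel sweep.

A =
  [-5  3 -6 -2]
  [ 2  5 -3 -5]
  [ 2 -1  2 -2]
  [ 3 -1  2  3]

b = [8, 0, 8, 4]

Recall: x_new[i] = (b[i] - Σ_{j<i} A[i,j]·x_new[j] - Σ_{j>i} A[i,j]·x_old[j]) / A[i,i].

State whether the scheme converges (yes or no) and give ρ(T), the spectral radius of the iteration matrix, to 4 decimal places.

Let D = diag(-5, 5, 2, 3); L, U the strict triangles.
T_GS = -(D+L)⁻¹U: row 0 first, T[0,2] = -(-6)/(-5) = -1.2000; later rows by forward substitution.
  T[0,:] = [+0.0000 +0.6000 -1.2000 -0.4000]
  T[1,:] = [+0.0000 -0.2400 +1.0800 +1.1600]
  T[2,:] = [+0.0000 -0.7200 +1.7400 +1.9800]
  T[3,:] = [+0.0000 -0.2000 +0.4000 -0.5333]
|roots of det(T-λI)|: 1.4784, 0.8117, 0.3000, 0.0000.
spectral radius ρ = 1.4784; 1.4784 > 1: divergent.

no, ρ = 1.4784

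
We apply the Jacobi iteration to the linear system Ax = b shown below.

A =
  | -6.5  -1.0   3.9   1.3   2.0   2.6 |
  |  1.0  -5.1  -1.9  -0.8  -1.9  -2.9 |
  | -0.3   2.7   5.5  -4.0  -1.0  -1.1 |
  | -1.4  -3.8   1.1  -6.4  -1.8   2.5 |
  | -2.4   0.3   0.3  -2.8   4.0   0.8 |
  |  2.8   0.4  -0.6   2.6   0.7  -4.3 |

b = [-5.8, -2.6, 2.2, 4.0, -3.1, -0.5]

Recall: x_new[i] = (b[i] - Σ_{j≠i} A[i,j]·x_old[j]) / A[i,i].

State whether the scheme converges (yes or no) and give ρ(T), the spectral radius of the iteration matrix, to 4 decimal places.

no, ρ = 1.1438

Write A = D+L+U with D = diag(-6.5, -5.1, 5.5, -6.4, 4, -4.3).
Jacobi: T = -D⁻¹(L+U), T[4,0] = -(-2.4)/(4) = +0.6000; T[4,4] = 0.
  T[0,:] = [+0.0000 -0.1538 +0.6000 +0.2000 +0.3077 +0.4000]
  T[1,:] = [+0.1961 +0.0000 -0.3725 -0.1569 -0.3725 -0.5686]
  T[2,:] = [+0.0545 -0.4909 +0.0000 +0.7273 +0.1818 +0.2000]
  T[3,:] = [-0.2188 -0.5938 +0.1719 +0.0000 -0.2812 +0.3906]
  T[4,:] = [+0.6000 -0.0750 -0.0750 +0.7000 +0.0000 -0.2000]
  T[5,:] = [+0.6512 +0.0930 -0.1395 +0.6047 +0.1628 +0.0000]
eigenvalue magnitudes: 1.1438, 0.7395, 0.7395, 0.3363, 0.3363, 0.1288.
ρ = 1.1438; 1.1438 > 1: divergent.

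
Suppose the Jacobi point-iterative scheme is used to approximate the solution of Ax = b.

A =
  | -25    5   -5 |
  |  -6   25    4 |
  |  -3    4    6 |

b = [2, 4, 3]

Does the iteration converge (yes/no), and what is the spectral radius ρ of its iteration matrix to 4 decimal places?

yes, ρ = 0.3228

Let D = diag(-25, 25, 6); L, U the strict triangles.
Jacobi: T = -D⁻¹(L+U), T[1,0] = -(-6)/(25) = +0.2400; T[1,1] = 0.
  T[0,:] = [+0.0000 +0.2000 -0.2000]
  T[1,:] = [+0.2400 +0.0000 -0.1600]
  T[2,:] = [+0.5000 -0.6667 +0.0000]
|λ(T)| sorted: 0.3228, 0.2226, 0.2226.
ρ(T) = max|λ| = 0.3228; 0.3228 < 1: convergent.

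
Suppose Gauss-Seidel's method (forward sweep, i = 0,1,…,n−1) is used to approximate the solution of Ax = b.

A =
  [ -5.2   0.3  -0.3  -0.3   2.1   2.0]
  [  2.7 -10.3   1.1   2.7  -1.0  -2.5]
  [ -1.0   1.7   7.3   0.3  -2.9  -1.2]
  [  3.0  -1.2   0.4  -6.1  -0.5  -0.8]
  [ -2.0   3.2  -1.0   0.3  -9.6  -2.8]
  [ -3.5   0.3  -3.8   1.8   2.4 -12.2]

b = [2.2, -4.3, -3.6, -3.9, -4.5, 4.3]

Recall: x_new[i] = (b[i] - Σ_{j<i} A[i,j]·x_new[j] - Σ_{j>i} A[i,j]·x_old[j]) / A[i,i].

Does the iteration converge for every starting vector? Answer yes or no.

yes

Write A = D+L+U with D = diag(-5.2, -10.3, 7.3, -6.1, -9.6, -12.2).
T_GS = -(D+L)⁻¹U: row 0 first, T[0,4] = -(2.1)/(-5.2) = +0.4038; later rows by forward substitution.
  T[0,:] = [+0.0000 +0.0577 -0.0577 -0.0577 +0.4038 +0.3846]
  T[1,:] = [+0.0000 +0.0151 +0.0917 +0.2470 +0.0088 -0.1419]
  T[2,:] = [+0.0000 +0.0044 -0.0293 -0.1065 +0.4505 +0.2501]
  T[3,:] = [+0.0000 +0.0257 -0.0483 -0.0840 +0.1445 +0.1023]
  T[4,:] = [+0.0000 -0.0066 +0.0441 +0.1028 -0.1236 -0.4419]
  T[5,:] = [+0.0000 -0.0151 +0.0295 +0.0636 -0.2590 -0.2636]
moduli |λ_i(T)| = 0.6382, 0.1797, 0.0743, 0.0427, 0.0048, 0.0000.
ρ = 0.6382; 0.6382 < 1 ⇒ converges.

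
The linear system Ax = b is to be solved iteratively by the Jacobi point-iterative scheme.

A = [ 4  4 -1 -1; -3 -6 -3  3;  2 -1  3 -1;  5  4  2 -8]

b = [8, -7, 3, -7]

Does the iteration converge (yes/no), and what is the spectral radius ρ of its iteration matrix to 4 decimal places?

no, ρ = 1.2126

Write A = D+L+U with D = diag(4, -6, 3, -8).
Jacobi T = -D⁻¹(L+U): T[1,3] = -(3)/(-6) = +0.5000; T[1,1] = 0.
  T[0,:] = [+0.0000, -1.0000, +0.2500, +0.2500]
  T[1,:] = [-0.5000, +0.0000, -0.5000, +0.5000]
  T[2,:] = [-0.6667, +0.3333, +0.0000, +0.3333]
  T[3,:] = [+0.6250, +0.5000, +0.2500, +0.0000]
|λ(T)| sorted: 1.2126, 0.6906, 0.6906, 0.4323.
ρ = 1.2126; 1.2126 > 1: divergent.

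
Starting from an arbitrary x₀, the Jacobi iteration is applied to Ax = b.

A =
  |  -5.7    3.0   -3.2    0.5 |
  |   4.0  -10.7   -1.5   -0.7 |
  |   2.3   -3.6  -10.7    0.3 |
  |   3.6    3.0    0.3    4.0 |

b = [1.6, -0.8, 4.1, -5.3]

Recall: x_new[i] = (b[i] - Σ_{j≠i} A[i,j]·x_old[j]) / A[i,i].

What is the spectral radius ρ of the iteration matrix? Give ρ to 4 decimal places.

A = D + L + U where D = diag(-5.7, -10.7, -10.7, 4).
T_J = -D⁻¹(L+U): T[1,3] = -(-0.7)/(-10.7) = -0.0654; T[1,1] = 0.
  T[0,:] = [+0.0000, +0.5263, -0.5614, +0.0877]
  T[1,:] = [+0.3738, +0.0000, -0.1402, -0.0654]
  T[2,:] = [+0.2150, -0.3364, +0.0000, +0.0280]
  T[3,:] = [-0.9000, -0.7500, -0.0750, +0.0000]
moduli |λ_i(T)| = 0.5660, 0.3924, 0.3924, 0.3536.
ρ = 0.5660; 0.5660 < 1, so it converges for any x₀.

0.5660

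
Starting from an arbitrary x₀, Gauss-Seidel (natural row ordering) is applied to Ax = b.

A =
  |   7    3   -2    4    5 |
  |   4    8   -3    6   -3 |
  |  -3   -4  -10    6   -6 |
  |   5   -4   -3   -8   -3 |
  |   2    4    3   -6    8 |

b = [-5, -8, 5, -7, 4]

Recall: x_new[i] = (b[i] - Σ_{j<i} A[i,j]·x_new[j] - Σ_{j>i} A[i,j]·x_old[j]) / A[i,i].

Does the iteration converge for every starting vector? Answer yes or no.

Write A = D+L+U with D = diag(7, 8, -10, -8, 8).
Gauss-Seidel: T = -(D+L)⁻¹U, row 0 first, T[0,2] = -(-2)/(7) = +0.2857; later rows by forward substitution.
  T[0,:] = [+0.0000  -0.4286  +0.2857  -0.5714  -0.7143]
  T[1,:] = [+0.0000  +0.2143  +0.2321  -0.4643  +0.7321]
  T[2,:] = [+0.0000  +0.0429  -0.1786  +0.9571  -0.6786]
  T[3,:] = [+0.0000  -0.3911  +0.1295  -0.4839  -0.9330]
  T[4,:] = [+0.0000  -0.3094  -0.0234  -0.3469  -0.6328]
moduli |λ_i(T)| = 1.1864, 0.2780, 0.2731, 0.1004, 0.0000.
spectral radius ρ = 1.1864; 1.1864 > 1 ⇒ diverges.

no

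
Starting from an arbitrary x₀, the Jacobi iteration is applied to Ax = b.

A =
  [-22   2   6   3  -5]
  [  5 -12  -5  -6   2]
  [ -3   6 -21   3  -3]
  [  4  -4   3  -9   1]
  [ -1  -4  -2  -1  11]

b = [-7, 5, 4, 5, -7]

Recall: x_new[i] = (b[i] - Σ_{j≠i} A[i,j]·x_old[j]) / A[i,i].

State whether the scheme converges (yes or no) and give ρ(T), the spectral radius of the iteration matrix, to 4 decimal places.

A = D + L + U where D = diag(-22, -12, -21, -9, 11).
T_J = -D⁻¹(L+U): T[2,0] = -(-3)/(-21) = -0.1429; T[2,2] = 0.
  T[0,:] = [+0.0000 +0.0909 +0.2727 +0.1364 -0.2273]
  T[1,:] = [+0.4167 +0.0000 -0.4167 -0.5000 +0.1667]
  T[2,:] = [-0.1429 +0.2857 +0.0000 +0.1429 -0.1429]
  T[3,:] = [+0.4444 -0.4444 +0.3333 +0.0000 +0.1111]
  T[4,:] = [+0.0909 +0.3636 +0.1818 +0.0909 +0.0000]
eigenvalue magnitudes: 0.5744, 0.4203, 0.2824, 0.2824, 0.1573.
spectral radius ρ = 0.5744; 0.5744 < 1, so it converges for any x₀.

yes, ρ = 0.5744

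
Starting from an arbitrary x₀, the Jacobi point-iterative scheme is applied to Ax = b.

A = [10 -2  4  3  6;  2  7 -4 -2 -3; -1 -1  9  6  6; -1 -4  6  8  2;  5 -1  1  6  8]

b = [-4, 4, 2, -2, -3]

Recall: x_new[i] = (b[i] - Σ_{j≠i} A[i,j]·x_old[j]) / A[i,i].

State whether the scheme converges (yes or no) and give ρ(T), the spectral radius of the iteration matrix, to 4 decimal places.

no, ρ = 1.3699

Split A = D + L + U, D = diag(10, 7, 9, 8, 8).
Jacobi T = -D⁻¹(L+U): T[2,3] = -(6)/(9) = -0.6667; T[2,2] = 0.
  T[0,:] = [+0.0000 +0.2000 -0.4000 -0.3000 -0.6000]
  T[1,:] = [-0.2857 +0.0000 +0.5714 +0.2857 +0.4286]
  T[2,:] = [+0.1111 +0.1111 +0.0000 -0.6667 -0.6667]
  T[3,:] = [+0.1250 +0.5000 -0.7500 +0.0000 -0.2500]
  T[4,:] = [-0.6250 +0.1250 -0.1250 -0.7500 +0.0000]
|λ(T)| sorted: 1.3699, 0.7588, 0.7588, 0.3128, 0.2303.
spectral radius ρ = 1.3699; 1.3699 > 1: divergent.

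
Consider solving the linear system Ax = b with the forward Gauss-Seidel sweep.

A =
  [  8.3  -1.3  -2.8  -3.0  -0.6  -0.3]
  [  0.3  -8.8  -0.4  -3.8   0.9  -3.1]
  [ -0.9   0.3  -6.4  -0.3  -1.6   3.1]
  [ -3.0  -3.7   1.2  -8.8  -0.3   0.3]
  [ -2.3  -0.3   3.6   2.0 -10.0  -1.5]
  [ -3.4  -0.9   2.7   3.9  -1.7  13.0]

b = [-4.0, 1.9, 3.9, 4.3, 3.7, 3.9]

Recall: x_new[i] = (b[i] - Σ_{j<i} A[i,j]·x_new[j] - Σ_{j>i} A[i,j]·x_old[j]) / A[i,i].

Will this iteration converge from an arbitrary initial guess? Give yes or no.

Diagonal D = diag(8.3, -8.8, -6.4, -8.8, -10, 13); L, U strict lower/upper.
T_GS = -(D+L)⁻¹U: row 0 first, T[0,4] = -(-0.6)/(8.3) = +0.0723; later rows by forward substitution.
  T[0,:] = [+0.0000  +0.1566  +0.3373  +0.3614  +0.0723  +0.0361]
  T[1,:] = [+0.0000  +0.0053  -0.0340  -0.4195  +0.1047  -0.3510]
  T[2,:] = [+0.0000  -0.0218  -0.0490  -0.1174  -0.2553  +0.4628]
  T[3,:] = [+0.0000  -0.0586  -0.1074  +0.0372  -0.1376  +0.2325]
  T[4,:] = [+0.0000  -0.0557  -0.1157  -0.1054  -0.1392  +0.0653]
  T[5,:] = [+0.0000  +0.0561  +0.1132  +0.0649  +0.1022  -0.1722]
|roots of det(T-λI)|: 0.5274, 0.1372, 0.1372, 0.0564, 0.0008, 0.0000.
spectral radius ρ = 0.5274; 0.5274 < 1: convergent.

yes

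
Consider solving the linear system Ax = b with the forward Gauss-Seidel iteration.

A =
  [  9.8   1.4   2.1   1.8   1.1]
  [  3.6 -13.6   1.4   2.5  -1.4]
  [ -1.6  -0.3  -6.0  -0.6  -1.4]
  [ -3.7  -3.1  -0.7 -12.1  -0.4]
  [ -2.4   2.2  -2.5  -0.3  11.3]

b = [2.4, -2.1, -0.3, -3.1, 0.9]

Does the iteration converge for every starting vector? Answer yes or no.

yes

A = D + L + U where D = diag(9.8, -13.6, -6, -12.1, 11.3).
GS T = -(D+L)⁻¹U: row 0 first, T[0,1] = -(1.4)/(9.8) = -0.1429; later rows by forward substitution.
  T[0,:] = [+0.0000, -0.1429, -0.2143, -0.1837, -0.1122]
  T[1,:] = [+0.0000, -0.0378, +0.0462, +0.1352, -0.1327]
  T[2,:] = [+0.0000, +0.0400, +0.0548, -0.0578, -0.1968]
  T[3,:] = [+0.0000, +0.0511, +0.0505, +0.0249, +0.0466]
  T[4,:] = [+0.0000, -0.0128, -0.0410, -0.0775, -0.0403]
eigenvalue magnitudes: 0.1579, 0.1018, 0.1018, 0.0063, 0.0000.
spectral radius ρ = 0.1579; 0.1579 < 1, so it converges for any x₀.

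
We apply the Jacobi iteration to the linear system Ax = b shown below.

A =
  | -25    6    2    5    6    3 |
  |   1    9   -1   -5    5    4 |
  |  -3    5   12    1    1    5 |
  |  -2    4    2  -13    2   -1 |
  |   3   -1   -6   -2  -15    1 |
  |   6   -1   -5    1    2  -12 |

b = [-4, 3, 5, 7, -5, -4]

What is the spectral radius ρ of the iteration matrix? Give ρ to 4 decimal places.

0.8536

Let D = diag(-25, 9, 12, -13, -15, -12); L, U the strict triangles.
Jacobi T = -D⁻¹(L+U): T[2,5] = -(5)/(12) = -0.4167; T[2,2] = 0.
  T[0,:] = [+0.0000  +0.2400  +0.0800  +0.2000  +0.2400  +0.1200]
  T[1,:] = [-0.1111  +0.0000  +0.1111  +0.5556  -0.5556  -0.4444]
  T[2,:] = [+0.2500  -0.4167  +0.0000  -0.0833  -0.0833  -0.4167]
  T[3,:] = [-0.1538  +0.3077  +0.1538  +0.0000  +0.1538  -0.0769]
  T[4,:] = [+0.2000  -0.0667  -0.4000  -0.1333  +0.0000  +0.0667]
  T[5,:] = [+0.5000  -0.0833  -0.4167  +0.0833  +0.1667  +0.0000]
|roots of det(T-λI)|: 0.8536, 0.6483, 0.6483, 0.1627, 0.1627, 0.1240.
ρ = 0.8536; 0.8536 < 1 ⇒ converges.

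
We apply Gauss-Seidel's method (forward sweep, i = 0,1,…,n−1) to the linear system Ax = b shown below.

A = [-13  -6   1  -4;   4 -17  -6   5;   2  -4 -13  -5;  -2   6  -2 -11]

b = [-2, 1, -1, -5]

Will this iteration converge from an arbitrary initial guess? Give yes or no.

A = D + L + U where D = diag(-13, -17, -13, -11).
Gauss-Seidel: T = -(D+L)⁻¹U, row 0 first, T[0,3] = -(-4)/(-13) = -0.3077; later rows by forward substitution.
  T[0,:] = [+0.0000  -0.4615  +0.0769  -0.3077]
  T[1,:] = [+0.0000  -0.1086  -0.3348  +0.2217]
  T[2,:] = [+0.0000  -0.0376  +0.1149  -0.5002]
  T[3,:] = [+0.0000  +0.0315  -0.2175  +0.2678]
eigenvalue magnitudes: 0.5593, 0.1427, 0.1427, 0.0000.
spectral radius ρ = 0.5593; 0.5593 < 1: convergent.

yes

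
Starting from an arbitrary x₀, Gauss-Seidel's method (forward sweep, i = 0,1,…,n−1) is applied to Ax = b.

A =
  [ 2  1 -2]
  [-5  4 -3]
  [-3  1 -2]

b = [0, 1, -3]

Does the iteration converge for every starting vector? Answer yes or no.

Diagonal D = diag(2, 4, -2); L, U strict lower/upper.
Gauss-Seidel: T = -(D+L)⁻¹U, row 0 first, T[0,1] = -(1)/(2) = -0.5000; later rows by forward substitution.
  T[0,:] = [+0.0000  -0.5000  +1.0000]
  T[1,:] = [+0.0000  -0.6250  +2.0000]
  T[2,:] = [+0.0000  +0.4375  -0.5000]
eigenvalue magnitudes: 1.5000, 0.3750, 0.0000.
spectral radius ρ = 1.5000; 1.5000 > 1, so it fails to converge.

no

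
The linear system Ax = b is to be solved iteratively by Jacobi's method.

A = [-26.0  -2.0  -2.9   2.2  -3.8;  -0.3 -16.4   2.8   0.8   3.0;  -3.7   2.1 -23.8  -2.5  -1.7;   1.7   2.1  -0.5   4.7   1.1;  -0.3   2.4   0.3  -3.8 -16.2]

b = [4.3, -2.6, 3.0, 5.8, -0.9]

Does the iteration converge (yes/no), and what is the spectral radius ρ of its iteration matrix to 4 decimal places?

Write A = D+L+U with D = diag(-26, -16.4, -23.8, 4.7, -16.2).
Jacobi: T = -D⁻¹(L+U), T[3,1] = -(2.1)/(4.7) = -0.4468; T[3,3] = 0.
  T[0,:] = [+0.0000 -0.0769 -0.1115 +0.0846 -0.1462]
  T[1,:] = [-0.0183 +0.0000 +0.1707 +0.0488 +0.1829]
  T[2,:] = [-0.1555 +0.0882 +0.0000 -0.1050 -0.0714]
  T[3,:] = [-0.3617 -0.4468 +0.1064 +0.0000 -0.2340]
  T[4,:] = [-0.0185 +0.1481 +0.0185 -0.2346 +0.0000]
|eigenvalues of T|: 0.3158, 0.2242, 0.2242, 0.0702, 0.0702.
ρ = 0.3158; 0.3158 < 1: convergent.

yes, ρ = 0.3158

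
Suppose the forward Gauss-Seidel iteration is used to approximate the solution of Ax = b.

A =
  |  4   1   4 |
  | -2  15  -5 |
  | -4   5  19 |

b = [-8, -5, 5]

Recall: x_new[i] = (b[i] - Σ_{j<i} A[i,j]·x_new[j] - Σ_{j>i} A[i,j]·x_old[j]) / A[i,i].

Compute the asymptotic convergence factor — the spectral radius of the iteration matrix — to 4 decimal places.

Diagonal D = diag(4, 15, 19); L, U strict lower/upper.
GS T = -(D+L)⁻¹U: row 0 first, T[0,2] = -(4)/(4) = -1.0000; later rows by forward substitution.
  T[0,:] = [+0.0000  -0.2500  -1.0000]
  T[1,:] = [+0.0000  -0.0333  +0.2000]
  T[2,:] = [+0.0000  -0.0439  -0.2632]
|roots of det(T-λI)|: 0.2148, 0.0817, 0.0000.
ρ(T) = max|λ| = 0.2148; 0.2148 < 1, so it converges for any x₀.

0.2148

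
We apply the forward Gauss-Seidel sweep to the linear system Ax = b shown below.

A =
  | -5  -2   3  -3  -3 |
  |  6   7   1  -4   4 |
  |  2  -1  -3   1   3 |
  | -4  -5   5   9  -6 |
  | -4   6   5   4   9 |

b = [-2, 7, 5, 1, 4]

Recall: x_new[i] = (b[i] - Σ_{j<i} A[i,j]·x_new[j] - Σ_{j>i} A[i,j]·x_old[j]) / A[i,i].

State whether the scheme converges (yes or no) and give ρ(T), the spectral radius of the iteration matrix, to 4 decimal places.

no, ρ = 1.6659

Let D = diag(-5, 7, -3, 9, 9); L, U the strict triangles.
GS T = -(D+L)⁻¹U: row 0 first, T[0,2] = -(3)/(-5) = +0.6000; later rows by forward substitution.
  T[0,:] = [+0.0000 -0.4000 +0.6000 -0.6000 -0.6000]
  T[1,:] = [+0.0000 +0.3429 -0.6571 +1.0857 -0.0571]
  T[2,:] = [+0.0000 -0.3810 +0.6190 -0.4286 +0.6190]
  T[3,:] = [+0.0000 +0.2243 -0.4423 +0.5746 +0.0243]
  T[4,:] = [+0.0000 -0.2944 +0.5574 -1.0078 -0.5833]
|λ(T)| sorted: 1.6659, 0.6678, 0.0712, 0.0712, 0.0000.
ρ(T) = max|λ| = 1.6659; 1.6659 > 1 ⇒ diverges.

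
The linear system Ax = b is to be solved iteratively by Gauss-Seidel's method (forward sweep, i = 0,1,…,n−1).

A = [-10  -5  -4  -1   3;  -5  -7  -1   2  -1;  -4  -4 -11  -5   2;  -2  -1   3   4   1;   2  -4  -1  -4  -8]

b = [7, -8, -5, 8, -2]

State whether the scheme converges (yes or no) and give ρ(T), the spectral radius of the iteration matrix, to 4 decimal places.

Write A = D+L+U with D = diag(-10, -7, -11, 4, -8).
Gauss-Seidel: T = -(D+L)⁻¹U, row 0 first, T[0,2] = -(-4)/(-10) = -0.4000; later rows by forward substitution.
  T[0,:] = [+0.0000 -0.5000 -0.4000 -0.1000 +0.3000]
  T[1,:] = [+0.0000 +0.3571 +0.1429 +0.3571 -0.3571]
  T[2,:] = [+0.0000 +0.0519 +0.0935 -0.5481 +0.2026]
  T[3,:] = [+0.0000 -0.1997 -0.2344 +0.4503 -0.3412]
  T[4,:] = [+0.0000 -0.2102 -0.0659 -0.3602 +0.3989]
|roots of det(T-λI)|: 0.8486, 0.5132, 0.1059, 0.0440, 0.0000.
ρ = 0.8486; 0.8486 < 1, so it converges for any x₀.

yes, ρ = 0.8486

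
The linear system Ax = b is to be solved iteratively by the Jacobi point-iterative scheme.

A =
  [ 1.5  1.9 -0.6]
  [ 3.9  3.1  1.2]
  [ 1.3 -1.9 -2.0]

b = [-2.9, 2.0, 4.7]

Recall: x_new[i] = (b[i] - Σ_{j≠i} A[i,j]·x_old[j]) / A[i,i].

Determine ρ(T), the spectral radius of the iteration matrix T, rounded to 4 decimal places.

Write A = D+L+U with D = diag(1.5, 3.1, -2).
T_J = -D⁻¹(L+U): T[0,2] = -(-0.6)/(1.5) = +0.4000; T[0,0] = 0.
  T[0,:] = [+0.0000 -1.2667 +0.4000]
  T[1,:] = [-1.2581 +0.0000 -0.3871]
  T[2,:] = [+0.6500 -0.9500 +0.0000]
|roots of det(T-λI)|: 1.6449, 1.2607, 0.3842.
ρ(T) = max|λ| = 1.6449; 1.6449 > 1, so it fails to converge.

1.6449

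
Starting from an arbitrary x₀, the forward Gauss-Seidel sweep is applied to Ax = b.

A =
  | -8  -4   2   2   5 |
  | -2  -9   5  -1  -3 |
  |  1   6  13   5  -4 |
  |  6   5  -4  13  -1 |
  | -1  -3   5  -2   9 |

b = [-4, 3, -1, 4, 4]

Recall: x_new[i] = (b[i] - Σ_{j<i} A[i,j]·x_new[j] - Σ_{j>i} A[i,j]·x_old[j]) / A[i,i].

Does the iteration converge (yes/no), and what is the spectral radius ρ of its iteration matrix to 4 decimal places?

yes, ρ = 0.8348

Let D = diag(-8, -9, 13, 13, 9); L, U the strict triangles.
Gauss-Seidel: T = -(D+L)⁻¹U, row 0 first, T[0,2] = -(2)/(-8) = +0.2500; later rows by forward substitution.
  T[0,:] = [+0.0000 -0.5000 +0.2500 +0.2500 +0.6250]
  T[1,:] = [+0.0000 +0.1111 +0.5000 -0.1667 -0.4722]
  T[2,:] = [+0.0000 -0.0128 -0.2500 -0.3269 +0.4776]
  T[3,:] = [+0.0000 +0.1841 -0.3846 -0.1519 +0.1170]
  T[4,:] = [+0.0000 +0.0295 +0.2479 +0.1201 -0.3273]
|eigenvalues of T|: 0.8348, 0.2422, 0.2422, 0.0187, 0.0000.
ρ(T) = max|λ| = 0.8348; 0.8348 < 1: convergent.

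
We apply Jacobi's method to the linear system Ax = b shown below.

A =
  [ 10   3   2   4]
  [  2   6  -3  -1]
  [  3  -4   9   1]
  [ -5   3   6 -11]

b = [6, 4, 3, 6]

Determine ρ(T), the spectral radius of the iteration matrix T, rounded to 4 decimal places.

0.9099

Write A = D+L+U with D = diag(10, 6, 9, -11).
Jacobi T = -D⁻¹(L+U): T[2,0] = -(3)/(9) = -0.3333; T[2,2] = 0.
  T[0,:] = [+0.0000 -0.3000 -0.2000 -0.4000]
  T[1,:] = [-0.3333 +0.0000 +0.5000 +0.1667]
  T[2,:] = [-0.3333 +0.4444 +0.0000 -0.1111]
  T[3,:] = [-0.4545 +0.2727 +0.5455 +0.0000]
eigenvalue magnitudes: 0.9099, 0.4218, 0.4218, 0.1196.
ρ = 0.9099; 0.9099 < 1 ⇒ converges.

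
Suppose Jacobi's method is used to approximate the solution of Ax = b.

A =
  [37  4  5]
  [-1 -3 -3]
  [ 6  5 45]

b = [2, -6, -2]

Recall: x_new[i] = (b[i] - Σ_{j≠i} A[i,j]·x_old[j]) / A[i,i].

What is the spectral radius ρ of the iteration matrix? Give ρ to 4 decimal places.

0.4558

Let D = diag(37, -3, 45); L, U the strict triangles.
Jacobi: T = -D⁻¹(L+U), T[0,1] = -(4)/(37) = -0.1081; T[0,0] = 0.
  T[0,:] = [+0.0000, -0.1081, -0.1351]
  T[1,:] = [-0.3333, +0.0000, -1.0000]
  T[2,:] = [-0.1333, -0.1111, +0.0000]
|roots of det(T-λI)|: 0.4558, 0.3245, 0.1313.
spectral radius ρ = 0.4558; 0.4558 < 1, so it converges for any x₀.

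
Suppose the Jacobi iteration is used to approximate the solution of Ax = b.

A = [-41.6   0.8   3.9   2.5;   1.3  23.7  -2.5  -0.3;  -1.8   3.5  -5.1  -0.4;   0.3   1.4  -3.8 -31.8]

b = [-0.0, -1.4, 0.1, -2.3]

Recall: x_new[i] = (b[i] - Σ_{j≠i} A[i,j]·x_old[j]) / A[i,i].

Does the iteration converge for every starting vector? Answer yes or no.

A = D + L + U where D = diag(-41.6, 23.7, -5.1, -31.8).
Jacobi T = -D⁻¹(L+U): T[3,2] = -(-3.8)/(-31.8) = -0.1195; T[3,3] = 0.
  T[0,:] = [+0.0000  +0.0192  +0.0937  +0.0601]
  T[1,:] = [-0.0549  +0.0000  +0.1055  +0.0127]
  T[2,:] = [-0.3529  +0.6863  +0.0000  -0.0784]
  T[3,:] = [+0.0094  +0.0440  -0.1195  +0.0000]
moduli |λ_i(T)| = 0.2545, 0.1914, 0.0630, 0.0630.
ρ(T) = max|λ| = 0.2545; 0.2545 < 1, so it converges for any x₀.

yes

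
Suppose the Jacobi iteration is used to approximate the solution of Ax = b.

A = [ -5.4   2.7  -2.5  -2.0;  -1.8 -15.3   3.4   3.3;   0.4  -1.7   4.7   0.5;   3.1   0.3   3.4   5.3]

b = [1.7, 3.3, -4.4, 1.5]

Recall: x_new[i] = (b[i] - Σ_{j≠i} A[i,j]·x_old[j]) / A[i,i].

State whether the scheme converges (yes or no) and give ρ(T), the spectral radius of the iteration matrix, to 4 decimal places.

Write A = D+L+U with D = diag(-5.4, -15.3, 4.7, 5.3).
Jacobi: T = -D⁻¹(L+U), T[0,3] = -(-2)/(-5.4) = -0.3704; T[0,0] = 0.
  T[0,:] = [+0.0000 +0.5000 -0.4630 -0.3704]
  T[1,:] = [-0.1176 +0.0000 +0.2222 +0.2157]
  T[2,:] = [-0.0851 +0.3617 +0.0000 -0.1064]
  T[3,:] = [-0.5849 -0.0566 -0.6415 +0.0000]
|eigenvalues of T|: 0.7469, 0.4086, 0.4086, 0.0868.
spectral radius ρ = 0.7469; 0.7469 < 1: convergent.

yes, ρ = 0.7469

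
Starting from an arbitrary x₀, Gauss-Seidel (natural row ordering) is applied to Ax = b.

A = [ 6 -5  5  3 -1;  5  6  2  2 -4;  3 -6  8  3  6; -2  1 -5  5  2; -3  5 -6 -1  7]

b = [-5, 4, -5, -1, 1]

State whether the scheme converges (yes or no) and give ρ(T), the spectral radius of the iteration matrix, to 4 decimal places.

Write A = D+L+U with D = diag(6, 6, 8, 5, 7).
T_GS = -(D+L)⁻¹U: row 0 first, T[0,1] = -(-5)/(6) = +0.8333; later rows by forward substitution.
  T[0,:] = [+0.0000  +0.8333  -0.8333  -0.5000  +0.1667]
  T[1,:] = [+0.0000  -0.6944  +0.3611  +0.0833  +0.5278]
  T[2,:] = [+0.0000  -0.8333  +0.5833  -0.1250  -0.4167]
  T[3,:] = [+0.0000  -0.3611  +0.1778  -0.3417  -0.8556]
  T[4,:] = [+0.0000  +0.0873  -0.0897  -0.4298  -0.7849]
moduli |λ_i(T)| = 1.1304, 0.5653, 0.3855, 0.0725, 0.0000.
ρ = 1.1304; 1.1304 > 1, so it fails to converge.

no, ρ = 1.1304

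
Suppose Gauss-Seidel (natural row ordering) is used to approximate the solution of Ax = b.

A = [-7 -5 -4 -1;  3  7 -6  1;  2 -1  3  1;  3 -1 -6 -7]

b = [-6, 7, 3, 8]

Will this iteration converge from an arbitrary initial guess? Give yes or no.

Write A = D+L+U with D = diag(-7, 7, 3, -7).
GS T = -(D+L)⁻¹U: row 0 first, T[0,3] = -(-1)/(-7) = -0.1429; later rows by forward substitution.
  T[0,:] = [+0.0000 -0.7143 -0.5714 -0.1429]
  T[1,:] = [+0.0000 +0.3061 +1.1020 -0.0816]
  T[2,:] = [+0.0000 +0.5782 +0.7483 -0.2653]
  T[3,:] = [+0.0000 -0.8455 -1.0437 +0.1778]
|eigenvalues of T|: 1.6163, 0.2326, 0.2326, 0.0000.
spectral radius ρ = 1.6163; 1.6163 > 1: divergent.

no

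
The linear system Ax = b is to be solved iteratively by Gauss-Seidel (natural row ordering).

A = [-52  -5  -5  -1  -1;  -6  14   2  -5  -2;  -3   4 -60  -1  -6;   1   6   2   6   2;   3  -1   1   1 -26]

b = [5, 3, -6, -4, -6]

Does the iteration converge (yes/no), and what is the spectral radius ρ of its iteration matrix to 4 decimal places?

Let D = diag(-52, 14, -60, 6, -26); L, U the strict triangles.
T_GS = -(D+L)⁻¹U: row 0 first, T[0,4] = -(-1)/(-52) = -0.0192; later rows by forward substitution.
  T[0,:] = [+0.0000 -0.0962 -0.0962 -0.0192 -0.0192]
  T[1,:] = [+0.0000 -0.0412 -0.1841 +0.3489 +0.1346]
  T[2,:] = [+0.0000 +0.0021 -0.0075 +0.0076 -0.0901]
  T[3,:] = [+0.0000 +0.0565 +0.2026 -0.3482 -0.4347]
  T[4,:] = [+0.0000 -0.0073 +0.0035 -0.0287 -0.0276]
moduli |λ_i(T)| = 0.4251, 0.0630, 0.0566, 0.0058, 0.0000.
ρ(T) = max|λ| = 0.4251; 0.4251 < 1 ⇒ converges.

yes, ρ = 0.4251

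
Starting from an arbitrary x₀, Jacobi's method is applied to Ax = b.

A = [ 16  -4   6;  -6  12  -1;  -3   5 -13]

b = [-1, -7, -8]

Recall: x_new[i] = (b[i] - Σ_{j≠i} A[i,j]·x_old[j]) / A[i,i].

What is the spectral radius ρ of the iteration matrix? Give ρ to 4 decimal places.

Split A = D + L + U, D = diag(16, 12, -13).
Jacobi: T = -D⁻¹(L+U), T[2,0] = -(-3)/(-13) = -0.2308; T[2,2] = 0.
  T[0,:] = [+0.0000 +0.2500 -0.3750]
  T[1,:] = [+0.5000 +0.0000 +0.0833]
  T[2,:] = [-0.2308 +0.3846 +0.0000]
|λ(T)| sorted: 0.6083, 0.3556, 0.3556.
spectral radius ρ = 0.6083; 0.6083 < 1, so it converges for any x₀.

0.6083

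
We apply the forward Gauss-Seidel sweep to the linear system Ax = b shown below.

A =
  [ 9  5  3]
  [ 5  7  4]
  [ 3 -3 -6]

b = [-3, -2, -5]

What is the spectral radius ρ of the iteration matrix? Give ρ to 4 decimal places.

Split A = D + L + U, D = diag(9, 7, -6).
GS T = -(D+L)⁻¹U: row 0 first, T[0,1] = -(5)/(9) = -0.5556; later rows by forward substitution.
  T[0,:] = [+0.0000, -0.5556, -0.3333]
  T[1,:] = [+0.0000, +0.3968, -0.3333]
  T[2,:] = [+0.0000, -0.4762, +0.0000]
eigenvalue magnitudes: 0.6435, 0.2467, 0.0000.
ρ = 0.6435; 0.6435 < 1, so it converges for any x₀.

0.6435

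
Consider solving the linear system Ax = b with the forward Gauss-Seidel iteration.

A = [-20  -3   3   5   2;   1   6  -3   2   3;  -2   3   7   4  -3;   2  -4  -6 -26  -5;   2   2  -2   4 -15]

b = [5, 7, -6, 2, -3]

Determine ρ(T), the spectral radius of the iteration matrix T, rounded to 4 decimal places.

Diagonal D = diag(-20, 6, 7, -26, -15); L, U strict lower/upper.
Gauss-Seidel: T = -(D+L)⁻¹U, row 0 first, T[0,1] = -(-3)/(-20) = -0.1500; later rows by forward substitution.
  T[0,:] = [+0.0000, -0.1500, +0.1500, +0.2500, +0.1000]
  T[1,:] = [+0.0000, +0.0250, +0.4750, -0.3750, -0.5167]
  T[2,:] = [+0.0000, -0.0536, -0.1607, -0.3393, +0.6786]
  T[3,:] = [+0.0000, -0.0030, -0.0245, +0.1552, -0.2617]
  T[4,:] = [+0.0000, -0.0103, +0.0982, +0.0700, -0.2158]
moduli |λ_i(T)| = 0.3761, 0.1702, 0.1702, 0.1009, 0.0000.
spectral radius ρ = 0.3761; 0.3761 < 1 ⇒ converges.

0.3761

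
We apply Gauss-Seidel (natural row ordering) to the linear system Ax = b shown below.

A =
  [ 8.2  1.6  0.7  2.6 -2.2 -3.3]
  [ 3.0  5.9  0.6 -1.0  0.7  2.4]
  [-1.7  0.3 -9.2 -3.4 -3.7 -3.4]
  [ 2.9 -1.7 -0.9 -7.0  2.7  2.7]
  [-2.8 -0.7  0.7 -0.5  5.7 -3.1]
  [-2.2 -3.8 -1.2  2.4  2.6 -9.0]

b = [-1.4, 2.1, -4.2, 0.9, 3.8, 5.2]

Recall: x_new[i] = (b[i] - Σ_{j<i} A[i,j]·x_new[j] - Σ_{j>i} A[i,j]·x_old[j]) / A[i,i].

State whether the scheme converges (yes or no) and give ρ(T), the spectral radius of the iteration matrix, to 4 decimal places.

Write A = D+L+U with D = diag(8.2, 5.9, -9.2, -7, 5.7, -9).
Gauss-Seidel: T = -(D+L)⁻¹U, row 0 first, T[0,2] = -(0.7)/(8.2) = -0.0854; later rows by forward substitution.
  T[0,:] = [+0.0000 -0.1951 -0.0854 -0.3171 +0.2683 +0.4024]
  T[1,:] = [+0.0000 +0.0992 -0.0583 +0.3307 -0.2551 -0.6114]
  T[2,:] = [+0.0000 +0.0393 +0.0139 -0.3002 -0.4601 -0.4639]
  T[3,:] = [+0.0000 -0.1100 -0.0230 -0.1731 +0.6180 +0.7606]
  T[4,:] = [+0.0000 -0.0981 -0.0528 -0.0935 +0.2112 +0.7901]
  T[5,:] = [+0.0000 -0.0571 +0.0222 -0.0953 +0.3292 +0.6527]
eigenvalue magnitudes: 0.8809, 0.1955, 0.1913, 0.1913, 0.0596, 0.0000.
spectral radius ρ = 0.8809; 0.8809 < 1, so it converges for any x₀.

yes, ρ = 0.8809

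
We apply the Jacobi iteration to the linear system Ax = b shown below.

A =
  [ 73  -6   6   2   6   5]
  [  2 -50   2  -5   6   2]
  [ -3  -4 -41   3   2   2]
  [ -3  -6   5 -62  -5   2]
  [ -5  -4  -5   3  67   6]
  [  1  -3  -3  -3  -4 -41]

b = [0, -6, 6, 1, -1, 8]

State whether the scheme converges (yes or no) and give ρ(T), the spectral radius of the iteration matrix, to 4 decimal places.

yes, ρ = 0.1719

Split A = D + L + U, D = diag(73, -50, -41, -62, 67, -41).
Jacobi: T = -D⁻¹(L+U), T[1,4] = -(6)/(-50) = +0.1200; T[1,1] = 0.
  T[0,:] = [+0.0000, +0.0822, -0.0822, -0.0274, -0.0822, -0.0685]
  T[1,:] = [+0.0400, +0.0000, +0.0400, -0.1000, +0.1200, +0.0400]
  T[2,:] = [-0.0732, -0.0976, +0.0000, +0.0732, +0.0488, +0.0488]
  T[3,:] = [-0.0484, -0.0968, +0.0806, +0.0000, -0.0806, +0.0323]
  T[4,:] = [+0.0746, +0.0597, +0.0746, -0.0448, +0.0000, -0.0896]
  T[5,:] = [+0.0244, -0.0732, -0.0732, -0.0732, -0.0976, +0.0000]
|roots of det(T-λI)|: 0.1719, 0.1359, 0.1316, 0.1083, 0.1083, 0.0547.
spectral radius ρ = 0.1719; 0.1719 < 1 ⇒ converges.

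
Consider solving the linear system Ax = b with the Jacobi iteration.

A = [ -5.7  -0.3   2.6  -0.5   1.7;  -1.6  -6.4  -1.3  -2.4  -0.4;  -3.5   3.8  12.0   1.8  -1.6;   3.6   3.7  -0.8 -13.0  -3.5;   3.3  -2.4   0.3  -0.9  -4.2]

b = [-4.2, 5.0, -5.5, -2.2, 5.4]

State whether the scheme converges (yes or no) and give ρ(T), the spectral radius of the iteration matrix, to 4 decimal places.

Write A = D+L+U with D = diag(-5.7, -6.4, 12, -13, -4.2).
T_J = -D⁻¹(L+U): T[0,1] = -(-0.3)/(-5.7) = -0.0526; T[0,0] = 0.
  T[0,:] = [+0.0000, -0.0526, +0.4561, -0.0877, +0.2982]
  T[1,:] = [-0.2500, +0.0000, -0.2031, -0.3750, -0.0625]
  T[2,:] = [+0.2917, -0.3167, +0.0000, -0.1500, +0.1333]
  T[3,:] = [+0.2769, +0.2846, -0.0615, +0.0000, -0.2692]
  T[4,:] = [+0.7857, -0.5714, +0.0714, -0.2143, +0.0000]
|λ(T)| sorted: 0.8362, 0.6753, 0.3979, 0.3979, 0.0929.
ρ(T) = max|λ| = 0.8362; 0.8362 < 1, so it converges for any x₀.

yes, ρ = 0.8362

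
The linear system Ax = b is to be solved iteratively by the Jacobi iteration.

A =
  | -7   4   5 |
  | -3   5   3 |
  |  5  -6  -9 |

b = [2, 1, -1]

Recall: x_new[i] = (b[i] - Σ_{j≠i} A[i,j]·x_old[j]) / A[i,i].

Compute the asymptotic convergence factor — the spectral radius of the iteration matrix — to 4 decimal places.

Split A = D + L + U, D = diag(-7, 5, -9).
Jacobi T = -D⁻¹(L+U): T[0,2] = -(5)/(-7) = +0.7143; T[0,0] = 0.
  T[0,:] = [+0.0000  +0.5714  +0.7143]
  T[1,:] = [+0.6000  +0.0000  -0.6000]
  T[2,:] = [+0.5556  -0.6667  +0.0000]
|eigenvalues of T|: 1.2350, 0.6209, 0.6209.
ρ = 1.2350; 1.2350 > 1: divergent.

1.2350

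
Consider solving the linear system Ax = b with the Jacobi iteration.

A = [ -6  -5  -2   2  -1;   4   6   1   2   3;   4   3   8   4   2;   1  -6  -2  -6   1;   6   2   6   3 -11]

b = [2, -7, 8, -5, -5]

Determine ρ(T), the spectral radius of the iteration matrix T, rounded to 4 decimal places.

A = D + L + U where D = diag(-6, 6, 8, -6, -11).
Jacobi: T = -D⁻¹(L+U), T[0,4] = -(-1)/(-6) = -0.1667; T[0,0] = 0.
  T[0,:] = [+0.0000 -0.8333 -0.3333 +0.3333 -0.1667]
  T[1,:] = [-0.6667 +0.0000 -0.1667 -0.3333 -0.5000]
  T[2,:] = [-0.5000 -0.3750 +0.0000 -0.5000 -0.2500]
  T[3,:] = [+0.1667 -1.0000 -0.3333 +0.0000 +0.1667]
  T[4,:] = [+0.5455 +0.1818 +0.5455 +0.2727 +0.0000]
|roots of det(T-λI)|: 1.2235, 0.7907, 0.7907, 0.2595, 0.1408.
spectral radius ρ = 1.2235; 1.2235 > 1, so it fails to converge.

1.2235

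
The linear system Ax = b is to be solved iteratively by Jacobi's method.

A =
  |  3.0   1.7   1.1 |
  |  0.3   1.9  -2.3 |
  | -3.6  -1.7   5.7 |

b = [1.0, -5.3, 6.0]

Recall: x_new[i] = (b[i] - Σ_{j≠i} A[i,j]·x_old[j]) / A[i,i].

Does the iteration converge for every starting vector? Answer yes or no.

Write A = D+L+U with D = diag(3, 1.9, 5.7).
T_J = -D⁻¹(L+U): T[0,1] = -(1.7)/(3) = -0.5667; T[0,0] = 0.
  T[0,:] = [+0.0000  -0.5667  -0.3667]
  T[1,:] = [-0.1579  +0.0000  +1.2105]
  T[2,:] = [+0.6316  +0.2982  +0.0000]
moduli |λ_i(T)| = 0.8438, 0.7021, 0.7021.
ρ = 0.8438; 0.8438 < 1: convergent.

yes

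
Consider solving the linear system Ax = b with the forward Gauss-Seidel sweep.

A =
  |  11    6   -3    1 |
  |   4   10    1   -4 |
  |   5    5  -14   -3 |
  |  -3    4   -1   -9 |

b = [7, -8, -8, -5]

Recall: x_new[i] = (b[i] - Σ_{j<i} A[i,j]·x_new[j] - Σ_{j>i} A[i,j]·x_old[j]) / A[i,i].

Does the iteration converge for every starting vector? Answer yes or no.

Write A = D+L+U with D = diag(11, 10, -14, -9).
GS T = -(D+L)⁻¹U: row 0 first, T[0,3] = -(1)/(11) = -0.0909; later rows by forward substitution.
  T[0,:] = [+0.0000  -0.5455  +0.2727  -0.0909]
  T[1,:] = [+0.0000  +0.2182  -0.2091  +0.4364]
  T[2,:] = [+0.0000  -0.1169  +0.0227  -0.0909]
  T[3,:] = [+0.0000  +0.2918  -0.1864  +0.2343]
|eigenvalues of T|: 0.6496, 0.1273, 0.0471, 0.0000.
ρ(T) = max|λ| = 0.6496; 0.6496 < 1: convergent.

yes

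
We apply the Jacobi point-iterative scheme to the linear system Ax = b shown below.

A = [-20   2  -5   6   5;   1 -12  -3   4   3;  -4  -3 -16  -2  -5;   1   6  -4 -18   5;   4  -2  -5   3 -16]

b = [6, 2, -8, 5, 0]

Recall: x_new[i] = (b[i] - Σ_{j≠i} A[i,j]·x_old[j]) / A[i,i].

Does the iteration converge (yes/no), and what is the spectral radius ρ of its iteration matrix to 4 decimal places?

Diagonal D = diag(-20, -12, -16, -18, -16); L, U strict lower/upper.
T_J = -D⁻¹(L+U): T[3,1] = -(6)/(-18) = +0.3333; T[3,3] = 0.
  T[0,:] = [+0.0000, +0.1000, -0.2500, +0.3000, +0.2500]
  T[1,:] = [+0.0833, +0.0000, -0.2500, +0.3333, +0.2500]
  T[2,:] = [-0.2500, -0.1875, +0.0000, -0.1250, -0.3125]
  T[3,:] = [+0.0556, +0.3333, -0.2222, +0.0000, +0.2778]
  T[4,:] = [+0.2500, -0.1250, -0.3125, +0.1875, +0.0000]
|roots of det(T-λI)|: 0.8243, 0.3872, 0.2356, 0.1407, 0.0607.
ρ(T) = max|λ| = 0.8243; 0.8243 < 1: convergent.

yes, ρ = 0.8243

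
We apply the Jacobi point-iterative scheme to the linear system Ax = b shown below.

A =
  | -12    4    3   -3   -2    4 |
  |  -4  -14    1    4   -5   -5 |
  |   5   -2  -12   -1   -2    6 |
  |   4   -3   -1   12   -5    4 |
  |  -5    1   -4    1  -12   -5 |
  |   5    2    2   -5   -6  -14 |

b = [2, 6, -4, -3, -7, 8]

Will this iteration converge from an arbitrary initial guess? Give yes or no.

Write A = D+L+U with D = diag(-12, -14, -12, 12, -12, -14).
T_J = -D⁻¹(L+U): T[0,1] = -(4)/(-12) = +0.3333; T[0,0] = 0.
  T[0,:] = [+0.0000, +0.3333, +0.2500, -0.2500, -0.1667, +0.3333]
  T[1,:] = [-0.2857, +0.0000, +0.0714, +0.2857, -0.3571, -0.3571]
  T[2,:] = [+0.4167, -0.1667, +0.0000, -0.0833, -0.1667, +0.5000]
  T[3,:] = [-0.3333, +0.2500, +0.0833, +0.0000, +0.4167, -0.3333]
  T[4,:] = [-0.4167, +0.0833, -0.3333, +0.0833, +0.0000, -0.4167]
  T[5,:] = [+0.3571, +0.1429, +0.1429, -0.3571, -0.4286, +0.0000]
moduli |λ_i(T)| = 1.1314, 0.4358, 0.4358, 0.3776, 0.2664, 0.0655.
spectral radius ρ = 1.1314; 1.1314 > 1: divergent.

no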